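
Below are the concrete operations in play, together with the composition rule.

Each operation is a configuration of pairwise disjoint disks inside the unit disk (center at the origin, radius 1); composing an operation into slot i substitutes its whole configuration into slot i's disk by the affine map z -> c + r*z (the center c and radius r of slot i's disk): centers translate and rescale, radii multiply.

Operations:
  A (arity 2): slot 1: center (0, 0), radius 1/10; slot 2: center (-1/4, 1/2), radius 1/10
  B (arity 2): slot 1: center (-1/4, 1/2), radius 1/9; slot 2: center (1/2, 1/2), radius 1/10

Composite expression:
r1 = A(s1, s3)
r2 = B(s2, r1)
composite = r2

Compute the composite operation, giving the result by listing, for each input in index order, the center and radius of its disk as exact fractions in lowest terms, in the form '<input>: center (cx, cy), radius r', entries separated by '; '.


s1: center (1/2, 1/2), radius 1/100; s2: center (-1/4, 1/2), radius 1/9; s3: center (19/40, 11/20), radius 1/100

Follow each s-input down from B: c' goes to c + r*c', radius to r*r'.
s2: after 1 affine step, its disk has center (-1/4, 1/2), radius 1/9
s1: after 2 affine steps, its disk has center (1/2, 1/2), radius 1/100
s3: after 2 affine steps, its disk has center (19/40, 11/20), radius 1/100


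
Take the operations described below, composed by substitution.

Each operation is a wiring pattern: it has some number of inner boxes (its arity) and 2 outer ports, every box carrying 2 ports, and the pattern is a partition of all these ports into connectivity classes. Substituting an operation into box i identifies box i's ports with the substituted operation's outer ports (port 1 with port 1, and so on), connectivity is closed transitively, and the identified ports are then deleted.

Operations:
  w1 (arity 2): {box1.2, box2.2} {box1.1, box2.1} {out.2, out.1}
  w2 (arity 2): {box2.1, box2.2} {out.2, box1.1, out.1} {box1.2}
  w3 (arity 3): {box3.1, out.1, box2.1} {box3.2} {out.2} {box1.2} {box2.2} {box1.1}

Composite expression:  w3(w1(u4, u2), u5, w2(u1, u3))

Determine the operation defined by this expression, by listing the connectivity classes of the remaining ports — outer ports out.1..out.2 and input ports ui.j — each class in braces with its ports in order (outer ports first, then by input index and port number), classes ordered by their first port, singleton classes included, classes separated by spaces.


{out.1, u1.1, u5.1} {out.2} {u1.2} {u2.1, u4.1} {u2.2, u4.2} {u3.1, u3.2} {u5.2}

Two ports join when wires chain via w3-identified ports.
composing w1 on (u4, u2), with out.j its own outer ports: {out.1, out.2} {u2.1, u4.1} {u2.2, u4.2}
composing w2 on (u1, u3), with out.j its own outer ports: {out.1, out.2, u1.1} {u1.2} {u3.1, u3.2}
composing w3 on (u4, u2, u5, u1, u3), with out.j its own outer ports: {out.1, u1.1, u5.1} {out.2} {u1.2} {u2.1, u4.1} {u2.2, u4.2} {u3.1, u3.2} {u5.2}


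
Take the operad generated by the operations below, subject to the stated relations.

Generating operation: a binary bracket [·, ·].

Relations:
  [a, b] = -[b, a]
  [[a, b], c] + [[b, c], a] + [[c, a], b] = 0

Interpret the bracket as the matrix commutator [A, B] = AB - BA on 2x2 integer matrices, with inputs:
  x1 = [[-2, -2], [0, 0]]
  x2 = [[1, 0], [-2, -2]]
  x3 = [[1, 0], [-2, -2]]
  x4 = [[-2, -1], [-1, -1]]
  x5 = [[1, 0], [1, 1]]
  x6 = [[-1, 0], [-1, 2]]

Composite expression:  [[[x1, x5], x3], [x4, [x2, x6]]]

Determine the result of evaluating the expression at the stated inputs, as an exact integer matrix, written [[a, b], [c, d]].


[x1, x5] = [[-2, 0], [2, 2]]
[[x1, x5], x3] = [[0, 0], [-2, 0]]
[x2, x6] = [[0, 0], [9, 0]]
[x4, [x2, x6]] = [[-9, 0], [9, 9]]
[[[x1, x5], x3], [x4, [x2, x6]]] = [[0, 0], [36, 0]]

[[0, 0], [36, 0]]


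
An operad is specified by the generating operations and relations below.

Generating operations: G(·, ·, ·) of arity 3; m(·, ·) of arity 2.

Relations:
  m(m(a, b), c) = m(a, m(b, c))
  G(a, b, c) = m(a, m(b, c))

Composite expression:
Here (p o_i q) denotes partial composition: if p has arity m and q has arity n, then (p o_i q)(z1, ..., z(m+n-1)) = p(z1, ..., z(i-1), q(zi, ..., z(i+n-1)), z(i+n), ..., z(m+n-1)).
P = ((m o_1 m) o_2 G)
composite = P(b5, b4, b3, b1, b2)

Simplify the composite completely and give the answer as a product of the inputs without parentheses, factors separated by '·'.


b5 · b4 · b3 · b1 · b2

All parenthesizations of m agree; list the b-inputs left to right.
G(b4, b3, b1) flattens to b4 · b3 · b1
m(b5, G(b4, b3, b1)) flattens to b5 · b4 · b3 · b1
m(m(b5, G(b4, b3, b1)), b2) flattens to b5 · b4 · b3 · b1 · b2


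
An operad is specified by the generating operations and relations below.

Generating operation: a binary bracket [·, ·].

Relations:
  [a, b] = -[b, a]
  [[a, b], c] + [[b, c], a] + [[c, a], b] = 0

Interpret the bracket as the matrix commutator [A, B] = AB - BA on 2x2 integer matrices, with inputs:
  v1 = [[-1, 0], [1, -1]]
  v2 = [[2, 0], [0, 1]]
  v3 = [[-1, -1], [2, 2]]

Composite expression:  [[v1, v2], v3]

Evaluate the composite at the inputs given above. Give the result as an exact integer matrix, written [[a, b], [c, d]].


[[1, 0], [-3, -1]]

[v1, v2] = [[0, 0], [1, 0]]
[[v1, v2], v3] = [[1, 0], [-3, -1]]


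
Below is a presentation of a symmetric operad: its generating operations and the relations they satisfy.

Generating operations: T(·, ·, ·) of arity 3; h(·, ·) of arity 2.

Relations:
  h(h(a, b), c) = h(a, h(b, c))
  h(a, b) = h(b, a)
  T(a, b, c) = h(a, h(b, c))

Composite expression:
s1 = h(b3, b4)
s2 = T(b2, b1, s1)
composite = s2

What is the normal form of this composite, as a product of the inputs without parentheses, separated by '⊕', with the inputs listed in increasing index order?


b1 ⊕ b2 ⊕ b3 ⊕ b4

Shape and order are irrelevant to T; the b-input set decides.
h(b3, b4) flattens to b3 ⊕ b4
T(b2, b1, h(b3, b4)) flattens to b2 ⊕ b1 ⊕ b3 ⊕ b4
sorting the factors by input index: b1 ⊕ b2 ⊕ b3 ⊕ b4


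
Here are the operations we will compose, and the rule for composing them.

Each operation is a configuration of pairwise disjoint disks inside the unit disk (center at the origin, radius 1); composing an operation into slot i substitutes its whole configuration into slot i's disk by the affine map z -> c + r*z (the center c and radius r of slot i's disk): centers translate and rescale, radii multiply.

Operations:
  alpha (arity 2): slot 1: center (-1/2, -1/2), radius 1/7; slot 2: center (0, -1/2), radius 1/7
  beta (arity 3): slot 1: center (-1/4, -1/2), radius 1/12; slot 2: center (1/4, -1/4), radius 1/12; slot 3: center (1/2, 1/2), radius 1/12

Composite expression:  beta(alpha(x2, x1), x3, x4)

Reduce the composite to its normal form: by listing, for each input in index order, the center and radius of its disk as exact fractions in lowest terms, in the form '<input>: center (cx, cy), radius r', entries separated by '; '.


x1: center (-1/4, -13/24), radius 1/84; x2: center (-7/24, -13/24), radius 1/84; x3: center (1/4, -1/4), radius 1/12; x4: center (1/2, 1/2), radius 1/12

Each x-disk chains the slot maps above it in beta; radii multiply.
input x2: applying the 2 nested substitutions gives center (-7/24, -13/24), radius 1/84
input x1: applying the 2 nested substitutions gives center (-1/4, -13/24), radius 1/84
input x3: applying the 1 nested substitution gives center (1/4, -1/4), radius 1/12
input x4: applying the 1 nested substitution gives center (1/2, 1/2), radius 1/12


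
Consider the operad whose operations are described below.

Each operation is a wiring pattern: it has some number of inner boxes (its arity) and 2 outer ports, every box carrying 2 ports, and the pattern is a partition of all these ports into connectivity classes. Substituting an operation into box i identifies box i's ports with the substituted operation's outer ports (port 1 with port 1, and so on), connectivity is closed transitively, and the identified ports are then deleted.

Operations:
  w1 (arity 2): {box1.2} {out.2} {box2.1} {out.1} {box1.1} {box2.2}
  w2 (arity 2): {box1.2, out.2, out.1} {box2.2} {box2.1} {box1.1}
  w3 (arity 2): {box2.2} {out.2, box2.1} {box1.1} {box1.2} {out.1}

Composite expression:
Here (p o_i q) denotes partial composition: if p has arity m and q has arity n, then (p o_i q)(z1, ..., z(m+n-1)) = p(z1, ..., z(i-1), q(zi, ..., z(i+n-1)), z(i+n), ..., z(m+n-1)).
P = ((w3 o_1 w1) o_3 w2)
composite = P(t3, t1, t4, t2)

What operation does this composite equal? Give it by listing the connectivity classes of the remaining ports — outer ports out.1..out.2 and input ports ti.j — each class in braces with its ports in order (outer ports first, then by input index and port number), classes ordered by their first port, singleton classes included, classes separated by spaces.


Treat the ports identified at w3 as solder joints: merge, then drop.
w1 over (t3, t1) gives {out.1} {out.2} {t1.1} {t1.2} {t3.1} {t3.2}, out.j being that stage's outer ports
w2 over (t4, t2) gives {out.1, out.2, t4.2} {t2.1} {t2.2} {t4.1}, out.j being that stage's outer ports
w3 over (t3, t1, t4, t2) gives {out.1} {out.2, t4.2} {t1.1} {t1.2} {t2.1} {t2.2} {t3.1} {t3.2} {t4.1}, out.j being that stage's outer ports

{out.1} {out.2, t4.2} {t1.1} {t1.2} {t2.1} {t2.2} {t3.1} {t3.2} {t4.1}


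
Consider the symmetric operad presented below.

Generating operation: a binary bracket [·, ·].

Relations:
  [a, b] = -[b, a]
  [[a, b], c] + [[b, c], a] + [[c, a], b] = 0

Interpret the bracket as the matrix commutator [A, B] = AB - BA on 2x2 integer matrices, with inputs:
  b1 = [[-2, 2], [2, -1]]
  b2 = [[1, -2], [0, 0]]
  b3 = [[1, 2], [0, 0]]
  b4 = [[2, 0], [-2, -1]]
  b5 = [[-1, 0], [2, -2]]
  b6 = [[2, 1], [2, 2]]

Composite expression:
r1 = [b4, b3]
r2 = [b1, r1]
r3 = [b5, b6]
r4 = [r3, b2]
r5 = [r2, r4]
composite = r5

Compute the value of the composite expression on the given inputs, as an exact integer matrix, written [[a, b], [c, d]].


[b4, b3] = [[4, 6], [-2, -4]]
[b1, [b4, b3]] = [[-16, -22], [14, 16]]
[b5, b6] = [[-2, 1], [-2, 2]]
[[b5, b6], b2] = [[-4, 7], [-2, 4]]
[[b1, [b4, b3]], [[b5, b6], b2]] = [[-54, -400], [-176, 54]]

[[-54, -400], [-176, 54]]


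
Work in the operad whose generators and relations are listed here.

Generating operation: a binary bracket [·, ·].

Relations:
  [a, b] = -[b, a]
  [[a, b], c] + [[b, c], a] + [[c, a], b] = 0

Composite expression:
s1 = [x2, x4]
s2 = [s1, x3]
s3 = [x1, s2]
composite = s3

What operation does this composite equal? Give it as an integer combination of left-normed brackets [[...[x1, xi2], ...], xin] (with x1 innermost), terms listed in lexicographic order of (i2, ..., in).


A multilinear Lie element is pinned by x1-initial words (x1 innermost).
Composite bracket: [x1, [[x2, x4], x3]]
Each bracket splits as ab - ba, giving 8 signed words (2^3 = 8).
Only words starting with x1 matter:
  the word x1x2x4x3 carries sign +1 and contributes +[[[x1, x2], x4], x3]
  the word x1x3x2x4 carries sign -1 and contributes -[[[x1, x3], x2], x4]
  the word x1x3x4x2 carries sign +1 and contributes +[[[x1, x3], x4], x2]
  the word x1x4x2x3 carries sign -1 and contributes -[[[x1, x4], x2], x3]

[[[x1, x2], x4], x3] - [[[x1, x3], x2], x4] + [[[x1, x3], x4], x2] - [[[x1, x4], x2], x3]


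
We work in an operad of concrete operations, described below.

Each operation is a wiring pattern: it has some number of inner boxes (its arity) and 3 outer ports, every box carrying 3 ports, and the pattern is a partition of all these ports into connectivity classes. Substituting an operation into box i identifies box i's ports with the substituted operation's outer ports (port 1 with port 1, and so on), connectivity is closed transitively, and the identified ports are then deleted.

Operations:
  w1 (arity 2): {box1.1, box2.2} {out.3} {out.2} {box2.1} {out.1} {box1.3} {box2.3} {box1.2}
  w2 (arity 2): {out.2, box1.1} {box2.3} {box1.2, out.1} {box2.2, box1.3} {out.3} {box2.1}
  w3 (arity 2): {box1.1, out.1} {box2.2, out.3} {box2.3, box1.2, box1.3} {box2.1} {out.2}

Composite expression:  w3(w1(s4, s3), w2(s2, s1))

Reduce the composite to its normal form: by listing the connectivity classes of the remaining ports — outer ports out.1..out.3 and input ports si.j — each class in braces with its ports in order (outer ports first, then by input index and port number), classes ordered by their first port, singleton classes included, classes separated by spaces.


{out.1} {out.2} {out.3, s2.1} {s1.1} {s1.2, s2.3} {s1.3} {s2.2} {s3.1} {s3.2, s4.1} {s3.3} {s4.2} {s4.3}

Two ports join when wires chain via w3-identified ports.
after w1, the pattern on (s4, s3) reads {out.1} {out.2} {out.3} {s3.1} {s3.2, s4.1} {s3.3} {s4.2} {s4.3} (out.j = its outer ports)
after w2, the pattern on (s2, s1) reads {out.1, s2.2} {out.2, s2.1} {out.3} {s1.1} {s1.2, s2.3} {s1.3} (out.j = its outer ports)
after w3, the pattern on (s4, s3, s2, s1) reads {out.1} {out.2} {out.3, s2.1} {s1.1} {s1.2, s2.3} {s1.3} {s2.2} {s3.1} {s3.2, s4.1} {s3.3} {s4.2} {s4.3} (out.j = its outer ports)


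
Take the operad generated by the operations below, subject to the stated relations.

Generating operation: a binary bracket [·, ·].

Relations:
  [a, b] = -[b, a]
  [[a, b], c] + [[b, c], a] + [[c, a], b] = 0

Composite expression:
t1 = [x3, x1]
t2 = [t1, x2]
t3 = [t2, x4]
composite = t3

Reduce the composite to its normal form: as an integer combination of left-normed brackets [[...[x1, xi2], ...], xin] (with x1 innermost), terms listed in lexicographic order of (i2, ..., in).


Expand each bracket as ab - ba; the x1-initial words give the coefficients.
Composite bracket: [[[x3, x1], x2], x4]
Expanding via [a, b] = ab - ba: 8 signed words (2^3 = 8).
Keep just the words that open with x1:
  x1x3x2x4 (sign -1) contributes -[[[x1, x3], x2], x4]

-[[[x1, x3], x2], x4]


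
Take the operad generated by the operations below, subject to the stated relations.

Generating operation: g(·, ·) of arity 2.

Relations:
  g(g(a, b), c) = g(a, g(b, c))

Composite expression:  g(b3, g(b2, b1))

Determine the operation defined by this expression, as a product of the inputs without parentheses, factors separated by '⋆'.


b3 ⋆ b2 ⋆ b1

Under associativity of g, the answer is the b's in reading order.
g(b2, b1) spells out as b2 ⋆ b1
g(b3, g(b2, b1)) spells out as b3 ⋆ b2 ⋆ b1


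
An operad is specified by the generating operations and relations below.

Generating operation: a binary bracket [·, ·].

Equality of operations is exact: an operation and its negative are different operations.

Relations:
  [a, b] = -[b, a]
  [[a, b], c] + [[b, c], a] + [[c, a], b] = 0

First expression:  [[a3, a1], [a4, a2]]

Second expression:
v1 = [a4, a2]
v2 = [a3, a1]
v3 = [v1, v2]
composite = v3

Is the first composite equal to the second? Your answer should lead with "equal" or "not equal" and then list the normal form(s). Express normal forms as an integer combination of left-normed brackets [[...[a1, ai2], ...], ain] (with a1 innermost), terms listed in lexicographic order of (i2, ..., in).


not equal — first [[[a1, a3], a2], a4] - [[[a1, a3], a4], a2], second -[[[a1, a3], a2], a4] + [[[a1, a3], a4], a2]

Normal form of the first expression: [[[a1, a3], a2], a4] - [[[a1, a3], a4], a2]
Normal form of the second expression: -[[[a1, a3], a2], a4] + [[[a1, a3], a4], a2]
No match — not equal.


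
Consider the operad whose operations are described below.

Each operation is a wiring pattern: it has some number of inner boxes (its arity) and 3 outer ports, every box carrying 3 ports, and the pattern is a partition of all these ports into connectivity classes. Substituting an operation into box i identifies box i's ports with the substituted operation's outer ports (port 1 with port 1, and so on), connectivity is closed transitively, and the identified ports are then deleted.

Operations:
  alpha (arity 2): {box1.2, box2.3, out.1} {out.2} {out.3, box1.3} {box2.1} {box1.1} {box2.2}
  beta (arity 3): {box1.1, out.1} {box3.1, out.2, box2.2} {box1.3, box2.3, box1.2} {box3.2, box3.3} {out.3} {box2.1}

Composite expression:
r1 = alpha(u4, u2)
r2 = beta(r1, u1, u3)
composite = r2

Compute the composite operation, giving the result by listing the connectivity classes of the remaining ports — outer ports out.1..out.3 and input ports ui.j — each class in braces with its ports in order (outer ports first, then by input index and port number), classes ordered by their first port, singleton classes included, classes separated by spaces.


{out.1, u2.3, u4.2} {out.2, u1.2, u3.1} {out.3} {u1.1} {u1.3, u4.3} {u2.1} {u2.2} {u3.2, u3.3} {u4.1}

Treat the ports identified at beta as solder joints: merge, then drop.
alpha over (u4, u2) gives {out.1, u2.3, u4.2} {out.2} {out.3, u4.3} {u2.1} {u2.2} {u4.1}, out.j being that stage's outer ports
beta over (u4, u2, u1, u3) gives {out.1, u2.3, u4.2} {out.2, u1.2, u3.1} {out.3} {u1.1} {u1.3, u4.3} {u2.1} {u2.2} {u3.2, u3.3} {u4.1}, out.j being that stage's outer ports


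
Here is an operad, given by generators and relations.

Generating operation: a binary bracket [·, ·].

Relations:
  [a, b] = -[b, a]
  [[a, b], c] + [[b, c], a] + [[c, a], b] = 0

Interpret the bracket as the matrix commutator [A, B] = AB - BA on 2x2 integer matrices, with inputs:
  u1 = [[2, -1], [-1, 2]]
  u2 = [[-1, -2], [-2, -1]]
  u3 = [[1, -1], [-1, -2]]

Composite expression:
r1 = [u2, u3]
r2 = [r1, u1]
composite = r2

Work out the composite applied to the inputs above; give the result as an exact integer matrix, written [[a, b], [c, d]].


[[-12, 0], [0, 12]]

[u2, u3] = [[0, 6], [-6, 0]]
[[u2, u3], u1] = [[-12, 0], [0, 12]]


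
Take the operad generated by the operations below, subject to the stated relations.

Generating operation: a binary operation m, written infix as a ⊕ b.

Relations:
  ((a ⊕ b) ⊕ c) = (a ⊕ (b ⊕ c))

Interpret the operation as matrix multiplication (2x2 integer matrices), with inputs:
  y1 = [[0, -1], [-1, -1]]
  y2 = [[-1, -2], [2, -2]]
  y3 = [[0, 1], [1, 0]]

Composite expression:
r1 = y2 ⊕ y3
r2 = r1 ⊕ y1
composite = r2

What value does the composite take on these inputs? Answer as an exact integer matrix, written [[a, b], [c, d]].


[[1, 3], [-2, 0]]

(y2 ⊕ y3) = [[-2, -1], [-2, 2]]
((y2 ⊕ y3) ⊕ y1) = [[1, 3], [-2, 0]]


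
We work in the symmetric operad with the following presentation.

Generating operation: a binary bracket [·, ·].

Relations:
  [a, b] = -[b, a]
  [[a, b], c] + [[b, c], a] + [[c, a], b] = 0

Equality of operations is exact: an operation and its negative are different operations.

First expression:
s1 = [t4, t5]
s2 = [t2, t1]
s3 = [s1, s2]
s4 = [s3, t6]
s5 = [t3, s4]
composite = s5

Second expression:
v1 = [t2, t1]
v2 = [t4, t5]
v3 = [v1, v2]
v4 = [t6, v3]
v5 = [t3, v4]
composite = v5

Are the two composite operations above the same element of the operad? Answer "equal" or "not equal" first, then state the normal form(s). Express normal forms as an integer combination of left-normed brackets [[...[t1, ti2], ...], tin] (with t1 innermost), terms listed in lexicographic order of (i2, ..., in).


equal — both sides give -[[[[[t1, t2], t4], t5], t6], t3] + [[[[[t1, t2], t5], t4], t6], t3]


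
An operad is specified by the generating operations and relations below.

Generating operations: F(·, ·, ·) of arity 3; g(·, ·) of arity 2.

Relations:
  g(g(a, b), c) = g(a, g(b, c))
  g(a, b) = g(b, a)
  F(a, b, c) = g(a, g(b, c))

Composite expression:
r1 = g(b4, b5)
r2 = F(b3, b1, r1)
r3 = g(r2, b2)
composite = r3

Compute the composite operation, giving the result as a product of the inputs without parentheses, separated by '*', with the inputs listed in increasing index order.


b1 * b2 * b3 * b4 * b5


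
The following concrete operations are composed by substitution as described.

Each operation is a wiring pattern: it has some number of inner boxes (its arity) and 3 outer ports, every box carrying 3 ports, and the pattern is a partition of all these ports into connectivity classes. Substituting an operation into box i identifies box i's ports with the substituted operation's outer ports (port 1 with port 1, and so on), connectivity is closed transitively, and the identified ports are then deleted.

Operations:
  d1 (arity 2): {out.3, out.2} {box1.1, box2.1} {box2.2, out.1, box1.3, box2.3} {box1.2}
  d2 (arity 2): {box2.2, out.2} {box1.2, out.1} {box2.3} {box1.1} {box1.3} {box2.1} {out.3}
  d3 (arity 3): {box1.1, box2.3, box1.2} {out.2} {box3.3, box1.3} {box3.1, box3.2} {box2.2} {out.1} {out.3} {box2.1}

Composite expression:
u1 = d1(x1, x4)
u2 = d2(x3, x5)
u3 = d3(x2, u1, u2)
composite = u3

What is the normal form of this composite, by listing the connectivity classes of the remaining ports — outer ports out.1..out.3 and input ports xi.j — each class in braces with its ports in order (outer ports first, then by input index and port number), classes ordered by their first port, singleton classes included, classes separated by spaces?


Connectivity passes through glued d3-boundaries; trace each wire chain.
stage d1: inputs (x1, x4), connectivity {out.1, x1.3, x4.2, x4.3} {out.2, out.3} {x1.1, x4.1} {x1.2}, out.j its boundary
stage d2: inputs (x3, x5), connectivity {out.1, x3.2} {out.2, x5.2} {out.3} {x3.1} {x3.3} {x5.1} {x5.3}, out.j its boundary
stage d3: inputs (x2, x1, x4, x3, x5), connectivity {out.1} {out.2} {out.3} {x1.1, x4.1} {x1.2} {x1.3, x4.2, x4.3} {x2.1, x2.2} {x2.3} {x3.1} {x3.2, x5.2} {x3.3} {x5.1} {x5.3}, out.j its boundary

{out.1} {out.2} {out.3} {x1.1, x4.1} {x1.2} {x1.3, x4.2, x4.3} {x2.1, x2.2} {x2.3} {x3.1} {x3.2, x5.2} {x3.3} {x5.1} {x5.3}


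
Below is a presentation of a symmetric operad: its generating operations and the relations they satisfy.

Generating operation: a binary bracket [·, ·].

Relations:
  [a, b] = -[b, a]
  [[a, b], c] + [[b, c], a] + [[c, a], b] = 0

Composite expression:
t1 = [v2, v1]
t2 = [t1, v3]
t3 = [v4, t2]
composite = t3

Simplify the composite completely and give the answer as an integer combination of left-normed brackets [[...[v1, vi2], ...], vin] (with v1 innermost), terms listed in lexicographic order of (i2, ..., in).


[[[v1, v2], v3], v4]

A multilinear Lie element is pinned by v1-initial words (v1 innermost).
Composite bracket: [v4, [[v2, v1], v3]]
Applying ab - ba throughout gives 8 signed words (2^3 = 8).
Coefficients come from the v1-initial words:
  sign of v1v2v3v4 is +1, so it contributes +[[[v1, v2], v3], v4]


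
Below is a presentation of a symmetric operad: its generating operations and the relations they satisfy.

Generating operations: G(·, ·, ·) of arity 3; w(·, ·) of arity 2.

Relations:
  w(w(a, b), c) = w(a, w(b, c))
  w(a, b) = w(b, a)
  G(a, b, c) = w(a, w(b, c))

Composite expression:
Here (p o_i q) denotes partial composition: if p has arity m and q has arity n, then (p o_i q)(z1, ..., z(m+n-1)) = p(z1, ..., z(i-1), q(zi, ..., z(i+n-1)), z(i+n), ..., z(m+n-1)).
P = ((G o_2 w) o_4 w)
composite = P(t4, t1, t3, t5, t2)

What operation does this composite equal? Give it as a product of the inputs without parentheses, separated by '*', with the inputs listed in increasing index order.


t1 * t2 * t3 * t4 * t5

Any arrangement under G is one operation, so sort the t-inputs.
w(t1, t3) reduces to t1 * t3
w(t5, t2) reduces to t5 * t2
G(t4, w(t1, t3), w(t5, t2)) reduces to t4 * t1 * t3 * t5 * t2
reordering the factors by index: t1 * t2 * t3 * t4 * t5


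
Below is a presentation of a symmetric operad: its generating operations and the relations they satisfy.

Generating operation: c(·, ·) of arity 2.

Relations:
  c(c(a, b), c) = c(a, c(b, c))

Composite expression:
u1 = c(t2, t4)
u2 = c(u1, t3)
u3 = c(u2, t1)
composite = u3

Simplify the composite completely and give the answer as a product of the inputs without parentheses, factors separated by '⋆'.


t2 ⋆ t4 ⋆ t3 ⋆ t1

Associativity of c dissolves the nesting; only the t-input order survives.
c(t2, t4) collapses to t2 ⋆ t4
c(c(t2, t4), t3) collapses to t2 ⋆ t4 ⋆ t3
c(c(c(t2, t4), t3), t1) collapses to t2 ⋆ t4 ⋆ t3 ⋆ t1


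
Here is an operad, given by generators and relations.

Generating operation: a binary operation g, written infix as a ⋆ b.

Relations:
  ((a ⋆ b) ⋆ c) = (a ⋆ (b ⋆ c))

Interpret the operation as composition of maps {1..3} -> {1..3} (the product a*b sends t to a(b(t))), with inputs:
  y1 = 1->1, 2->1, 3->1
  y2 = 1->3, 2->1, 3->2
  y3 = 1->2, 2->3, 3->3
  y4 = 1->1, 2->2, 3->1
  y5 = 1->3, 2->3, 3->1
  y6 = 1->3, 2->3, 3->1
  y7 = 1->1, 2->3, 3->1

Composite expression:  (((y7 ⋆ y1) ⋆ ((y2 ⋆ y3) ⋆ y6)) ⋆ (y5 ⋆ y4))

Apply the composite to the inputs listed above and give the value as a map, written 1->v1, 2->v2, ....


1->1, 2->1, 3->1


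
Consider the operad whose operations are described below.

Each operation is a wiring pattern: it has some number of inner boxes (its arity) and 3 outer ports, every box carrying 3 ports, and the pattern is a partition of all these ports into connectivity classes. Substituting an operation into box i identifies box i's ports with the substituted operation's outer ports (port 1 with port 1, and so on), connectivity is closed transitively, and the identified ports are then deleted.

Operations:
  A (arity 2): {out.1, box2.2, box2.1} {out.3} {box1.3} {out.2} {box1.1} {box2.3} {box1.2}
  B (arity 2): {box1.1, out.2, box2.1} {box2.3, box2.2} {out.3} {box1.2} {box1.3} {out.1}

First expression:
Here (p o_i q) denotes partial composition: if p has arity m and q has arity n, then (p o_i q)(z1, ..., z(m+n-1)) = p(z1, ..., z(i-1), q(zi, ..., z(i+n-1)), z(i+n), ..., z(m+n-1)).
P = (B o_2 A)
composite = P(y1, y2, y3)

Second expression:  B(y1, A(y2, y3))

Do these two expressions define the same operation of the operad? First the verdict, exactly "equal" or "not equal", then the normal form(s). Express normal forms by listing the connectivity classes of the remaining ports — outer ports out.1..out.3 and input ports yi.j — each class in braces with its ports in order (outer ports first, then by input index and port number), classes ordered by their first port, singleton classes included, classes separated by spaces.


equal: each reduces to {out.1} {out.2, y1.1, y3.1, y3.2} {out.3} {y1.2} {y1.3} {y2.1} {y2.2} {y2.3} {y3.3}

Reducing the first expression gives {out.1} {out.2, y1.1, y3.1, y3.2} {out.3} {y1.2} {y1.3} {y2.1} {y2.2} {y2.3} {y3.3}
Reducing the second expression gives {out.1} {out.2, y1.1, y3.1, y3.2} {out.3} {y1.2} {y1.3} {y2.1} {y2.2} {y2.3} {y3.3}
The normal forms match — equal.


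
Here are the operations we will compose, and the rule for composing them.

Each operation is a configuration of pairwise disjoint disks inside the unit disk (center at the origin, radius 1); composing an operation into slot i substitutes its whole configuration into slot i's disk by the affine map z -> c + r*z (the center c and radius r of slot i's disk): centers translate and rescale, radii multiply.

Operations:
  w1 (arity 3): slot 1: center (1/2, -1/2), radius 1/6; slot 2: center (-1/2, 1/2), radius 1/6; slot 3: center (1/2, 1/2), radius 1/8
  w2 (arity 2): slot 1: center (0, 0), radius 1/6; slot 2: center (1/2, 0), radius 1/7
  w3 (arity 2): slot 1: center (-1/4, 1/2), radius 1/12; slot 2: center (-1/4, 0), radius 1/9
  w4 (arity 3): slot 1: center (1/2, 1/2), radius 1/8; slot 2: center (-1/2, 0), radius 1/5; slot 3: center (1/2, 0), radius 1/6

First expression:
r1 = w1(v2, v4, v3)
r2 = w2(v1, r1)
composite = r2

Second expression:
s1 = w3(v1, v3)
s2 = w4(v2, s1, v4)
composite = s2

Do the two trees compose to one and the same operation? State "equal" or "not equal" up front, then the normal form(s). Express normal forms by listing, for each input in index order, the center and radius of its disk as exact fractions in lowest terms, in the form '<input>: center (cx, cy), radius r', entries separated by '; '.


In normal form, the first expression is v1: center (0, 0), radius 1/6; v2: center (4/7, -1/14), radius 1/42; v3: center (4/7, 1/14), radius 1/56; v4: center (3/7, 1/14), radius 1/42
In normal form, the second expression is v1: center (-11/20, 1/10), radius 1/60; v2: center (1/2, 1/2), radius 1/8; v3: center (-11/20, 0), radius 1/45; v4: center (1/2, 0), radius 1/6
They disagree, so not equal.

not equal; the first gives v1: center (0, 0), radius 1/6; v2: center (4/7, -1/14), radius 1/42; v3: center (4/7, 1/14), radius 1/56; v4: center (3/7, 1/14), radius 1/42 and the second v1: center (-11/20, 1/10), radius 1/60; v2: center (1/2, 1/2), radius 1/8; v3: center (-11/20, 0), radius 1/45; v4: center (1/2, 0), radius 1/6


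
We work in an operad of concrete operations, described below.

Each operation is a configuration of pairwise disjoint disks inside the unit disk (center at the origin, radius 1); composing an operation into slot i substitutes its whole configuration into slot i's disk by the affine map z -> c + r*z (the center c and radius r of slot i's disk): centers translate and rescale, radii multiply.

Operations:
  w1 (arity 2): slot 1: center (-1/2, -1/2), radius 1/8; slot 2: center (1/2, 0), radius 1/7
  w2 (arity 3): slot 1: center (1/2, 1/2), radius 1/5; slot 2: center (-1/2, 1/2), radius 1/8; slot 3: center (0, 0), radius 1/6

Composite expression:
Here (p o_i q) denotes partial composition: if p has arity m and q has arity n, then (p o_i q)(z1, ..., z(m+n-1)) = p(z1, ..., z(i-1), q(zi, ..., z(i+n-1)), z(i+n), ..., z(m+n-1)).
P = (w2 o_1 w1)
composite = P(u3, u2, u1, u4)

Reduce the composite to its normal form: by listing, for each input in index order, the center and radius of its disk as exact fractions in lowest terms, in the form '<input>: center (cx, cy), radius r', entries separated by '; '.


u1: center (-1/2, 1/2), radius 1/8; u2: center (3/5, 1/2), radius 1/35; u3: center (2/5, 2/5), radius 1/40; u4: center (0, 0), radius 1/6

Below w2, radii multiply path by path; the u-disk centers shift.
input u3: applying the 2 nested substitutions gives center (2/5, 2/5), radius 1/40
input u2: applying the 2 nested substitutions gives center (3/5, 1/2), radius 1/35
input u1: applying the 1 nested substitution gives center (-1/2, 1/2), radius 1/8
input u4: applying the 1 nested substitution gives center (0, 0), radius 1/6


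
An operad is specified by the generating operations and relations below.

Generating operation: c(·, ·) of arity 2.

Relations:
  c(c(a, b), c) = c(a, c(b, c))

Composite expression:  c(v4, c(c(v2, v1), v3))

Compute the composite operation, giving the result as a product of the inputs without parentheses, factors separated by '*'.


Associativity of c dissolves the nesting; only the v-input order survives.
c(v2, v1) spells out as v2 * v1
c(c(v2, v1), v3) spells out as v2 * v1 * v3
c(v4, c(c(v2, v1), v3)) spells out as v4 * v2 * v1 * v3

v4 * v2 * v1 * v3


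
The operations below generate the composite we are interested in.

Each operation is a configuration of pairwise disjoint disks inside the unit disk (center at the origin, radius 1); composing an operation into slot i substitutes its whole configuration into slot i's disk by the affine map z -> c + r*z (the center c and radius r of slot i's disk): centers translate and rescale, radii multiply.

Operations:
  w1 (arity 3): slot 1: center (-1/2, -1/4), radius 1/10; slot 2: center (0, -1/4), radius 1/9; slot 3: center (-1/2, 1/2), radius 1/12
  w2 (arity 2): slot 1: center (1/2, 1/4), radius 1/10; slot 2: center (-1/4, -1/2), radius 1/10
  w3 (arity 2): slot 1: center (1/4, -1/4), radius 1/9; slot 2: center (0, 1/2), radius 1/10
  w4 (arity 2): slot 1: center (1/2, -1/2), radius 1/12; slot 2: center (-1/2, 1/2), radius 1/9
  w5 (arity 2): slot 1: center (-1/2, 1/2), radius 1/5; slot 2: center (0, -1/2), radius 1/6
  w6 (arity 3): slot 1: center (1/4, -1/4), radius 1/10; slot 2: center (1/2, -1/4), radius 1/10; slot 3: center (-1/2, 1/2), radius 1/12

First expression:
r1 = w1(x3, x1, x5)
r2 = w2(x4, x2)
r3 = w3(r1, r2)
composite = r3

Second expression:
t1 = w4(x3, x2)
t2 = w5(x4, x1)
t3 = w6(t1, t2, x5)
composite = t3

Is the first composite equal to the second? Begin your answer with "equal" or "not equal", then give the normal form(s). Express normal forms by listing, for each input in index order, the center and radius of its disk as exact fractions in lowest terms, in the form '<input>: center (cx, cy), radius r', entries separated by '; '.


not equal; the first gives x1: center (1/4, -5/18), radius 1/81; x2: center (-1/40, 9/20), radius 1/100; x3: center (7/36, -5/18), radius 1/90; x4: center (1/20, 21/40), radius 1/100; x5: center (7/36, -7/36), radius 1/108 and the second x1: center (1/2, -3/10), radius 1/60; x2: center (1/5, -1/5), radius 1/90; x3: center (3/10, -3/10), radius 1/120; x4: center (9/20, -1/5), radius 1/50; x5: center (-1/2, 1/2), radius 1/12

Reducing the first expression gives x1: center (1/4, -5/18), radius 1/81; x2: center (-1/40, 9/20), radius 1/100; x3: center (7/36, -5/18), radius 1/90; x4: center (1/20, 21/40), radius 1/100; x5: center (7/36, -7/36), radius 1/108
Reducing the second expression gives x1: center (1/2, -3/10), radius 1/60; x2: center (1/5, -1/5), radius 1/90; x3: center (3/10, -3/10), radius 1/120; x4: center (9/20, -1/5), radius 1/50; x5: center (-1/2, 1/2), radius 1/12
Different reductions; not equal.


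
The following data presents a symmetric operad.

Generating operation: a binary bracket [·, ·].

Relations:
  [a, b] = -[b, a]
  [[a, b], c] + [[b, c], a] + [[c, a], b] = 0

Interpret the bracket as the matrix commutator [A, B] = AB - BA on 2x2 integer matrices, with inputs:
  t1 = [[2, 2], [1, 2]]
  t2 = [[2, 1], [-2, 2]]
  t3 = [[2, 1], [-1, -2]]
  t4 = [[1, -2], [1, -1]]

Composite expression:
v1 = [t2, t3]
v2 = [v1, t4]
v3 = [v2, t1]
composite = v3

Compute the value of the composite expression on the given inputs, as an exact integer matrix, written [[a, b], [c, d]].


[[40, -80], [40, -40]]


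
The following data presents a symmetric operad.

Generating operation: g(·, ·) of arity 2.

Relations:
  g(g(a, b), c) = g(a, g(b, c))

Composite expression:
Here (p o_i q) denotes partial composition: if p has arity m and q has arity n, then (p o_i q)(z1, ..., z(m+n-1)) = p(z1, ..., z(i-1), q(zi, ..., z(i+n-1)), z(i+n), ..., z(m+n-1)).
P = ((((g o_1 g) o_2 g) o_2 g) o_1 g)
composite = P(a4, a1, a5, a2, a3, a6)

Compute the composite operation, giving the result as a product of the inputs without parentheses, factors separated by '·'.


a4 · a1 · a5 · a2 · a3 · a6

Associativity of g dissolves the nesting; only the a-input order survives.
g(a4, a1) flattens to a4 · a1
g(a5, a2) flattens to a5 · a2
g(g(a5, a2), a3) flattens to a5 · a2 · a3
g(g(a4, a1), g(g(a5, a2), a3)) flattens to a4 · a1 · a5 · a2 · a3
g(g(g(a4, a1), g(g(a5, a2), a3)), a6) flattens to a4 · a1 · a5 · a2 · a3 · a6


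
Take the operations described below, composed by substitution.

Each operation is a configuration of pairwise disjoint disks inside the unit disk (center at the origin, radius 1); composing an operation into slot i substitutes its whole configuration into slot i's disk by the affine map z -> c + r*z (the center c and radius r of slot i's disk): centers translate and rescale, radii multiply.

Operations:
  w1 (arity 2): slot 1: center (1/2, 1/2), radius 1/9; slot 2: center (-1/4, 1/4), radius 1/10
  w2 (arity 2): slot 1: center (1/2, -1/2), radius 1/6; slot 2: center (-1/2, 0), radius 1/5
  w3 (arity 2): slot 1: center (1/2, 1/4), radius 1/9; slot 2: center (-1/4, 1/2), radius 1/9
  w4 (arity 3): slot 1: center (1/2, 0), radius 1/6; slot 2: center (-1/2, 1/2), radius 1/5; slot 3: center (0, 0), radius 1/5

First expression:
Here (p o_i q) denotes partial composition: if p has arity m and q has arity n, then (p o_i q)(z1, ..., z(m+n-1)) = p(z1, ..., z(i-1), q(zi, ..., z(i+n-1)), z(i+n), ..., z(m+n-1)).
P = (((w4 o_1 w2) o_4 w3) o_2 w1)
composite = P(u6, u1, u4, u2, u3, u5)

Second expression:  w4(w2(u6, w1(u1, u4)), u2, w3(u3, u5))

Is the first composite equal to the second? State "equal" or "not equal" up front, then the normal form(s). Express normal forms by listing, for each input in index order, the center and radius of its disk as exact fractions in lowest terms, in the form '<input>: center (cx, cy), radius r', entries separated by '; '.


equal; both compose to u1: center (13/30, 1/60), radius 1/270; u2: center (-1/2, 1/2), radius 1/5; u3: center (1/10, 1/20), radius 1/45; u4: center (49/120, 1/120), radius 1/300; u5: center (-1/20, 1/10), radius 1/45; u6: center (7/12, -1/12), radius 1/36

The first expression, normalized: u1: center (13/30, 1/60), radius 1/270; u2: center (-1/2, 1/2), radius 1/5; u3: center (1/10, 1/20), radius 1/45; u4: center (49/120, 1/120), radius 1/300; u5: center (-1/20, 1/10), radius 1/45; u6: center (7/12, -1/12), radius 1/36
The second expression, normalized: u1: center (13/30, 1/60), radius 1/270; u2: center (-1/2, 1/2), radius 1/5; u3: center (1/10, 1/20), radius 1/45; u4: center (49/120, 1/120), radius 1/300; u5: center (-1/20, 1/10), radius 1/45; u6: center (7/12, -1/12), radius 1/36
Same normal form: equal.


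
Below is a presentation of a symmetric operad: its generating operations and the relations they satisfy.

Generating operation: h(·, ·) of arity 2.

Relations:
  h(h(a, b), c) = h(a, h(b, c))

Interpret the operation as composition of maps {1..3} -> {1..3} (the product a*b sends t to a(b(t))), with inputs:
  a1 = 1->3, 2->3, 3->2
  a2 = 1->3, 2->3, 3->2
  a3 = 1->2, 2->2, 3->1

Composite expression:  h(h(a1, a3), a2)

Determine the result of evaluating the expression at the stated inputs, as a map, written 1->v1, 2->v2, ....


h(a1, a3) = 1->3, 2->3, 3->3
h(h(a1, a3), a2) = 1->3, 2->3, 3->3

1->3, 2->3, 3->3


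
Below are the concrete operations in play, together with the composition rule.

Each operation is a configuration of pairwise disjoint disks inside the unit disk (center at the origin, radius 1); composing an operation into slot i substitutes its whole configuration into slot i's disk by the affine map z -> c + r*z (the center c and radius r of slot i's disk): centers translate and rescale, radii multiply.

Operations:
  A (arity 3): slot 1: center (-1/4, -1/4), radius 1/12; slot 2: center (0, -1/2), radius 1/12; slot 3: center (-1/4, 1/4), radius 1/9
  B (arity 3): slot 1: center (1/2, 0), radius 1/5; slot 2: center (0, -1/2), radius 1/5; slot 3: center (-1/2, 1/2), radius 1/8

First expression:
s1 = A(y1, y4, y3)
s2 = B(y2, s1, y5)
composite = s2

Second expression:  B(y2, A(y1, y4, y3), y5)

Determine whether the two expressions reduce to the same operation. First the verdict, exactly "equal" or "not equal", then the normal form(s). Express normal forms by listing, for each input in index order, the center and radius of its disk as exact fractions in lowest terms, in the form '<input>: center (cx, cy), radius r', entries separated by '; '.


equal; the common form is y1: center (-1/20, -11/20), radius 1/60; y2: center (1/2, 0), radius 1/5; y3: center (-1/20, -9/20), radius 1/45; y4: center (0, -3/5), radius 1/60; y5: center (-1/2, 1/2), radius 1/8


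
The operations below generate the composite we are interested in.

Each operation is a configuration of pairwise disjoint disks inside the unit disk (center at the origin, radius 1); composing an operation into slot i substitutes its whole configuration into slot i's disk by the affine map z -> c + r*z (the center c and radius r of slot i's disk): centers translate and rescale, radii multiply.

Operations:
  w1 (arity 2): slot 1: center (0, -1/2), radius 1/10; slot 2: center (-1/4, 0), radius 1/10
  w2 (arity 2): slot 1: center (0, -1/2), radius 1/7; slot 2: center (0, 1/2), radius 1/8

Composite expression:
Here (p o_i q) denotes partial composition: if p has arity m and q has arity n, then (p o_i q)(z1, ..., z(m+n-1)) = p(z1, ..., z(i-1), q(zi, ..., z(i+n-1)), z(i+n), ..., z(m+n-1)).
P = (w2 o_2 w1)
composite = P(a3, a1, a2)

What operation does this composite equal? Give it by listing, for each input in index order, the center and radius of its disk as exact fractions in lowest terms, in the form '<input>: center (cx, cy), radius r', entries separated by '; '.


a1: center (0, 7/16), radius 1/80; a2: center (-1/32, 1/2), radius 1/80; a3: center (0, -1/2), radius 1/7


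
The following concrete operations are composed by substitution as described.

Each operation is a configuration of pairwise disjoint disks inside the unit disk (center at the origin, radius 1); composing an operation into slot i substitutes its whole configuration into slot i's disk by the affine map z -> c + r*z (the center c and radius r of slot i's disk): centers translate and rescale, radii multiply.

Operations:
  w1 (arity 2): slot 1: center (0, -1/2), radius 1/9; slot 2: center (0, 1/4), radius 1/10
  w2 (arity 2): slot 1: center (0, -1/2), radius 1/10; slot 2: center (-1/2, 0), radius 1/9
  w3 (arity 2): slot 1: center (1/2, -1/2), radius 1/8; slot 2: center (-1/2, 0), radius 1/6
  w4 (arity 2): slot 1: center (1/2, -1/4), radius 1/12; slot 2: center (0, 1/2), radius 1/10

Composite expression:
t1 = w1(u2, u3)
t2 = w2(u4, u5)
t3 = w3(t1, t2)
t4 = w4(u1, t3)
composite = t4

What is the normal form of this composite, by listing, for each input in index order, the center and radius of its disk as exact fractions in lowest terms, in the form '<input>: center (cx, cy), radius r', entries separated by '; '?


Follow each u-input down from w4: c' goes to c + r*c', radius to r*r'.
input u1: composing its 1 substitution step yields center (1/2, -1/4), radius 1/12
input u2: composing its 3 substitution steps yields center (1/20, 71/160), radius 1/720
input u3: composing its 3 substitution steps yields center (1/20, 29/64), radius 1/800
input u4: composing its 3 substitution steps yields center (-1/20, 59/120), radius 1/600
input u5: composing its 3 substitution steps yields center (-7/120, 1/2), radius 1/540

u1: center (1/2, -1/4), radius 1/12; u2: center (1/20, 71/160), radius 1/720; u3: center (1/20, 29/64), radius 1/800; u4: center (-1/20, 59/120), radius 1/600; u5: center (-7/120, 1/2), radius 1/540
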